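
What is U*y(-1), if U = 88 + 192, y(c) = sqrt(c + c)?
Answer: 280*I*sqrt(2) ≈ 395.98*I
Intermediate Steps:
y(c) = sqrt(2)*sqrt(c) (y(c) = sqrt(2*c) = sqrt(2)*sqrt(c))
U = 280
U*y(-1) = 280*(sqrt(2)*sqrt(-1)) = 280*(sqrt(2)*I) = 280*(I*sqrt(2)) = 280*I*sqrt(2)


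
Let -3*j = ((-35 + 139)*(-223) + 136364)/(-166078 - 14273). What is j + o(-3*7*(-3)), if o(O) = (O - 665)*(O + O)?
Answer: -13679946328/180351 ≈ -75852.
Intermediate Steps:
j = 37724/180351 (j = -((-35 + 139)*(-223) + 136364)/(3*(-166078 - 14273)) = -(104*(-223) + 136364)/(3*(-180351)) = -(-23192 + 136364)*(-1)/(3*180351) = -37724*(-1)/180351 = -⅓*(-37724/60117) = 37724/180351 ≈ 0.20917)
o(O) = 2*O*(-665 + O) (o(O) = (-665 + O)*(2*O) = 2*O*(-665 + O))
j + o(-3*7*(-3)) = 37724/180351 + 2*(-3*7*(-3))*(-665 - 3*7*(-3)) = 37724/180351 + 2*(-21*(-3))*(-665 - 21*(-3)) = 37724/180351 + 2*63*(-665 + 63) = 37724/180351 + 2*63*(-602) = 37724/180351 - 75852 = -13679946328/180351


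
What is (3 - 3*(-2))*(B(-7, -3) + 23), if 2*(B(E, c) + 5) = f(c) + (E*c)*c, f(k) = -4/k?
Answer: -231/2 ≈ -115.50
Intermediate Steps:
B(E, c) = -5 - 2/c + E*c²/2 (B(E, c) = -5 + (-4/c + (E*c)*c)/2 = -5 + (-4/c + E*c²)/2 = -5 + (-2/c + E*c²/2) = -5 - 2/c + E*c²/2)
(3 - 3*(-2))*(B(-7, -3) + 23) = (3 - 3*(-2))*((-5 - 2/(-3) + (½)*(-7)*(-3)²) + 23) = (3 + 6)*((-5 - 2*(-⅓) + (½)*(-7)*9) + 23) = 9*((-5 + ⅔ - 63/2) + 23) = 9*(-215/6 + 23) = 9*(-77/6) = -231/2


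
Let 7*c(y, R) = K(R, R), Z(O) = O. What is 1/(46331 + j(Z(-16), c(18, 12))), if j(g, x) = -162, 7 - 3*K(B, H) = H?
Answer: 1/46169 ≈ 2.1660e-5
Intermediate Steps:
K(B, H) = 7/3 - H/3
c(y, R) = ⅓ - R/21 (c(y, R) = (7/3 - R/3)/7 = ⅓ - R/21)
1/(46331 + j(Z(-16), c(18, 12))) = 1/(46331 - 162) = 1/46169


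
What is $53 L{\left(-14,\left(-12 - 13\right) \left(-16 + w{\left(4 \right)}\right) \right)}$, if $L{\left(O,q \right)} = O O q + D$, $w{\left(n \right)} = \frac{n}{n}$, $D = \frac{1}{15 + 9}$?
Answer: $\frac{93492053}{24} \approx 3.8955 \cdot 10^{6}$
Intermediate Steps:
$D = \frac{1}{24} \approx 0.041667$
$w{\left(n \right)} = 1$
$L{\left(O,q \right)} = \frac{1}{24} + q O^{2}$ ($L{\left(O,q \right)} = O O q + \frac{1}{24} = O^{2} q + \frac{1}{24} = q O^{2} + \frac{1}{24} = \frac{1}{24} + q O^{2}$)
$53 L{\left(-14,\left(-12 - 13\right) \left(-16 + w{\left(4 \right)}\right) \right)} = 53 \left(\frac{1}{24} + \left(-12 - 13\right) \left(-16 + 1\right) \left(-14\right)^{2}\right) = 53 \left(\frac{1}{24} + \left(-25\right) \left(-15\right) 196\right) = 53 \left(\frac{1}{24} + 375 \cdot 196\right) = 53 \left(\frac{1}{24} + 73500\right) = 53 \cdot \frac{1764001}{24} = \frac{93492053}{24}$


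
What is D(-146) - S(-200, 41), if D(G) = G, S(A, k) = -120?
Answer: -26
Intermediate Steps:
D(-146) - S(-200, 41) = -146 - 1*(-120) = -146 + 120 = -26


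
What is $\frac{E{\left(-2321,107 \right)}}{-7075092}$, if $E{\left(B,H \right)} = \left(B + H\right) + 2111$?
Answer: $\frac{103}{7075092} \approx 1.4558 \cdot 10^{-5}$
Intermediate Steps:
$E{\left(B,H \right)} = 2111 + B + H$
$\frac{E{\left(-2321,107 \right)}}{-7075092} = \frac{2111 - 2321 + 107}{-7075092} = \left(-103\right) \left(- \frac{1}{7075092}\right) = \frac{103}{7075092}$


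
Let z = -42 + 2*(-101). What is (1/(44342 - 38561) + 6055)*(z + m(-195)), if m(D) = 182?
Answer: -2170245272/5781 ≈ -3.7541e+5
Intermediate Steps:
z = -244 (z = -42 - 202 = -244)
(1/(44342 - 38561) + 6055)*(z + m(-195)) = (1/(44342 - 38561) + 6055)*(-244 + 182) = (1/5781 + 6055)*(-62) = (35003956/5781)*(-62) = -2170245272/5781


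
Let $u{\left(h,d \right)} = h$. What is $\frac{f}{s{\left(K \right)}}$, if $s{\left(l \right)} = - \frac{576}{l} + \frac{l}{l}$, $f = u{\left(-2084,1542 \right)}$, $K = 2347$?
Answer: $- \frac{4891148}{1771} \approx -2761.8$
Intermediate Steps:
$f = -2084$
$s{\left(l \right)} = 1 - \frac{576}{l}$ ($s{\left(l \right)} = - \frac{576}{l} + 1 = 1 - \frac{576}{l}$)
$\frac{f}{s{\left(K \right)}} = - \frac{2084}{\frac{1}{2347} \left(-576 + 2347\right)} = - \frac{2084}{\frac{1}{2347} \cdot 1771} = - \frac{2084}{\frac{1771}{2347}} = \left(-2084\right) \frac{2347}{1771} = - \frac{4891148}{1771}$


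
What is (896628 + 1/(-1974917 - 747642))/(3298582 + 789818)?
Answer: 2441122631051/11130910215600 ≈ 0.21931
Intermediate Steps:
(896628 + 1/(-1974917 - 747642))/(3298582 + 789818) = (896628 + 1/(-2722559))/4088400 = (896628 - 1/2722559)*(1/4088400) = (2441122631051/2722559)*(1/4088400) = 2441122631051/11130910215600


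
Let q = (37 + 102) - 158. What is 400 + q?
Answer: 381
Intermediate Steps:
q = -19 (q = 139 - 158 = -19)
400 + q = 400 - 19 = 381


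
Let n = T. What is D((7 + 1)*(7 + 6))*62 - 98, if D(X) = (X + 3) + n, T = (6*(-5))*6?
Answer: -4624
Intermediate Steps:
T = -180 (T = -30*6 = -180)
n = -180
D(X) = -177 + X (D(X) = (X + 3) - 180 = (3 + X) - 180 = -177 + X)
D((7 + 1)*(7 + 6))*62 - 98 = (-177 + (7 + 1)*(7 + 6))*62 - 98 = (-177 + 8*13)*62 - 98 = (-177 + 104)*62 - 98 = -73*62 - 98 = -4526 - 98 = -4624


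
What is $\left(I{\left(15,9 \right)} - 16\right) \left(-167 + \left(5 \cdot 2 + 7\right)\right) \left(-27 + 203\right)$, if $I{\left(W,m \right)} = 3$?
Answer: $343200$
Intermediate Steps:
$\left(I{\left(15,9 \right)} - 16\right) \left(-167 + \left(5 \cdot 2 + 7\right)\right) \left(-27 + 203\right) = \left(3 - 16\right) \left(-167 + \left(5 \cdot 2 + 7\right)\right) \left(-27 + 203\right) = - 13 \left(-167 + \left(10 + 7\right)\right) 176 = - 13 \left(-167 + 17\right) 176 = \left(-13\right) \left(-150\right) 176 = 1950 \cdot 176 = 343200$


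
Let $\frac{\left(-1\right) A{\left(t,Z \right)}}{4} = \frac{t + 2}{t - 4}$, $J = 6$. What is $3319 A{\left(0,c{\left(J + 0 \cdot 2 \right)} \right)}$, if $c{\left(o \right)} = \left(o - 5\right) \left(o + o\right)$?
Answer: $6638$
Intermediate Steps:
$c{\left(o \right)} = 2 o \left(-5 + o\right)$ ($c{\left(o \right)} = \left(-5 + o\right) 2 o = 2 o \left(-5 + o\right)$)
$A{\left(t,Z \right)} = - \frac{4 \left(2 + t\right)}{-4 + t}$ ($A{\left(t,Z \right)} = - 4 \frac{t + 2}{t - 4} = - 4 \frac{2 + t}{-4 + t} = - \frac{4 \left(2 + t\right)}{-4 + t}$)
$3319 A{\left(0,c{\left(J + 0 \cdot 2 \right)} \right)} = 3319 \frac{4 \left(-2 - 0\right)}{-4 + 0} = 3319 \frac{4 \left(-2 + 0\right)}{-4} = 3319 \cdot 4 \left(- \frac{1}{4}\right) \left(-2\right) = 3319 \cdot 2 = 6638$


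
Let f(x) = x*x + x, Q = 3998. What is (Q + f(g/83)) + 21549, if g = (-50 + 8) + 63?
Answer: 175995467/6889 ≈ 25547.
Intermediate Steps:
g = 21 (g = -42 + 63 = 21)
f(x) = x + x**2 (f(x) = x**2 + x = x + x**2)
(Q + f(g/83)) + 21549 = (3998 + (21/83)*(1 + 21/83)) + 21549 = (3998 + (21*(1/83))*(1 + 21*(1/83))) + 21549 = (3998 + 21*(1 + 21/83)/83) + 21549 = (3998 + (21/83)*(104/83)) + 21549 = (3998 + 2184/6889) + 21549 = 27544406/6889 + 21549 = 175995467/6889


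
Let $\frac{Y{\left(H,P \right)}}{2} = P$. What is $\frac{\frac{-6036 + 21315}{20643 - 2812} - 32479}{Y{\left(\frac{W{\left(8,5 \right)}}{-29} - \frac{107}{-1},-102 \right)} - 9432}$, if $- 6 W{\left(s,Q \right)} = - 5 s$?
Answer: $\frac{26323535}{7809978} \approx 3.3705$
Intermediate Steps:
$W{\left(s,Q \right)} = \frac{5 s}{6}$ ($W{\left(s,Q \right)} = - \frac{\left(-5\right) s}{6} = \frac{5 s}{6}$)
$Y{\left(H,P \right)} = 2 P$
$\frac{\frac{-6036 + 21315}{20643 - 2812} - 32479}{Y{\left(\frac{W{\left(8,5 \right)}}{-29} - \frac{107}{-1},-102 \right)} - 9432} = \frac{\frac{-6036 + 21315}{20643 - 2812} - 32479}{2 \left(-102\right) - 9432} = \frac{\frac{15279}{17831} - 32479}{-204 - 9432} = \frac{15279 \cdot \frac{1}{17831} - 32479}{-9636} = \left(\frac{1389}{1621} - 32479\right) \left(- \frac{1}{9636}\right) = \left(- \frac{52647070}{1621}\right) \left(- \frac{1}{9636}\right) = \frac{26323535}{7809978}$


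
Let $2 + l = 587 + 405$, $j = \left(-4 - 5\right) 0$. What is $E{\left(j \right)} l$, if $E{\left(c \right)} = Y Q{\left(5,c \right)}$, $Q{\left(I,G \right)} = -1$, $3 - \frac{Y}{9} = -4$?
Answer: $-62370$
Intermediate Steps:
$Y = 63$ ($Y = 27 - -36 = 27 + 36 = 63$)
$j = 0$ ($j = \left(-9\right) 0 = 0$)
$l = 990$ ($l = -2 + \left(587 + 405\right) = -2 + 992 = 990$)
$E{\left(c \right)} = -63$ ($E{\left(c \right)} = 63 \left(-1\right) = -63$)
$E{\left(j \right)} l = \left(-63\right) 990 = -62370$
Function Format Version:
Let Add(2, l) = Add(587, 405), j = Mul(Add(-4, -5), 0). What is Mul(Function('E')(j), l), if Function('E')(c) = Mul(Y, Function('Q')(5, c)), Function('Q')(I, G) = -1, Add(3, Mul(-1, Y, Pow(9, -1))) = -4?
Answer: -62370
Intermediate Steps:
Y = 63 (Y = Add(27, Mul(-9, -4)) = Add(27, 36) = 63)
j = 0 (j = Mul(-9, 0) = 0)
l = 990 (l = Add(-2, Add(587, 405)) = Add(-2, 992) = 990)
Function('E')(c) = -63 (Function('E')(c) = Mul(63, -1) = -63)
Mul(Function('E')(j), l) = Mul(-63, 990) = -62370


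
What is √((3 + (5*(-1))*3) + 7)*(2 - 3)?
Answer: -I*√5 ≈ -2.2361*I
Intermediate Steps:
√((3 + (5*(-1))*3) + 7)*(2 - 3) = √((3 - 5*3) + 7)*(-1) = √((3 - 15) + 7)*(-1) = √(-12 + 7)*(-1) = √(-5)*(-1) = (I*√5)*(-1) = -I*√5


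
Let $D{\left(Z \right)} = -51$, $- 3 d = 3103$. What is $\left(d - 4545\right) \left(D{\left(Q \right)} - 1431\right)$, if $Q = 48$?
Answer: $8268572$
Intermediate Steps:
$d = - \frac{3103}{3}$ ($d = \left(- \frac{1}{3}\right) 3103 = - \frac{3103}{3} \approx -1034.3$)
$\left(d - 4545\right) \left(D{\left(Q \right)} - 1431\right) = \left(- \frac{3103}{3} - 4545\right) \left(-51 - 1431\right) = \left(- \frac{16738}{3}\right) \left(-1482\right) = 8268572$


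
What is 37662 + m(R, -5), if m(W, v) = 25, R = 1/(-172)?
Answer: 37687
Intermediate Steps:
R = -1/172 ≈ -0.0058140
37662 + m(R, -5) = 37662 + 25 = 37687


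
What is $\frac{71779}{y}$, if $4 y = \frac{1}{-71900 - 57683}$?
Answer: $-37205352628$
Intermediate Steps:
$y = - \frac{1}{518332}$ ($y = \frac{1}{4 \left(-71900 - 57683\right)} = \frac{1}{4 \left(-129583\right)} = \frac{1}{4} \left(- \frac{1}{129583}\right) = - \frac{1}{518332} \approx -1.9293 \cdot 10^{-6}$)
$\frac{71779}{y} = \frac{71779}{- \frac{1}{518332}} = 71779 \left(-518332\right) = -37205352628$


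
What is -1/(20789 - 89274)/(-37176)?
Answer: -1/2545998360 ≈ -3.9277e-10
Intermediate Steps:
-1/(20789 - 89274)/(-37176) = -1/(-68485)*(-1/37176) = -1*(-1/68485)*(-1/37176) = (1/68485)*(-1/37176) = -1/2545998360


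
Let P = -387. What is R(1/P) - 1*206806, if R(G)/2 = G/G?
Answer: -206804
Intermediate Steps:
R(G) = 2 (R(G) = 2*(G/G) = 2*1 = 2)
R(1/P) - 1*206806 = 2 - 1*206806 = 2 - 206806 = -206804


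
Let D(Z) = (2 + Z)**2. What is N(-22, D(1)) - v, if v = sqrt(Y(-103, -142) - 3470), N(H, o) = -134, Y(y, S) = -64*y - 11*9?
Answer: -134 - sqrt(3023) ≈ -188.98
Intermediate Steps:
Y(y, S) = -99 - 64*y (Y(y, S) = -64*y - 99 = -99 - 64*y)
v = sqrt(3023) (v = sqrt((-99 - 64*(-103)) - 3470) = sqrt((-99 + 6592) - 3470) = sqrt(6493 - 3470) = sqrt(3023) ≈ 54.982)
N(-22, D(1)) - v = -134 - sqrt(3023)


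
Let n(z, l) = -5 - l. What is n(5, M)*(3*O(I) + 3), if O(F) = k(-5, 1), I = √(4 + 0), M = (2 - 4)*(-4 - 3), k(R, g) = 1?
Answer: -114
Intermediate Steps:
M = 14 (M = -2*(-7) = 14)
I = 2 (I = √4 = 2)
O(F) = 1
n(5, M)*(3*O(I) + 3) = (-5 - 1*14)*(3*1 + 3) = (-5 - 14)*(3 + 3) = -19*6 = -114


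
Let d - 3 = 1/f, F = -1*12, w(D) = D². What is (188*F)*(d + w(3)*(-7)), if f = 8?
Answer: 135078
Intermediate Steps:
F = -12
d = 25/8 (d = 3 + 1/8 = 3 + ⅛ = 25/8 ≈ 3.1250)
(188*F)*(d + w(3)*(-7)) = (188*(-12))*(25/8 + 3²*(-7)) = -2256*(25/8 + 9*(-7)) = -2256*(25/8 - 63) = -2256*(-479/8) = 135078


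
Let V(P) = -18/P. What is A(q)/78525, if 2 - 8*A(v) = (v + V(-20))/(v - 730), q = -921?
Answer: 23819/10371582000 ≈ 2.2966e-6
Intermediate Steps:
A(v) = ¼ - (9/10 + v)/(8*(-730 + v)) (A(v) = ¼ - (v - 18/(-20))/(8*(v - 730)) = ¼ - (v - 18*(-1/20))/(8*(-730 + v)) = ¼ - (v + 9/10)/(8*(-730 + v)) = ¼ - (9/10 + v)/(8*(-730 + v)))
A(q)/78525 = ((-14609 + 10*(-921))/(80*(-730 - 921)))/78525 = ((1/80)*(-14609 - 9210)/(-1651))*(1/78525) = ((1/80)*(-1/1651)*(-23819))*(1/78525) = (23819/132080)*(1/78525) = 23819/10371582000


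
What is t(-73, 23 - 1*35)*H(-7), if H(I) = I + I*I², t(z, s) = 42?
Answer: -14700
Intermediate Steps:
H(I) = I + I³
t(-73, 23 - 1*35)*H(-7) = 42*(-7 + (-7)³) = 42*(-7 - 343) = 42*(-350) = -14700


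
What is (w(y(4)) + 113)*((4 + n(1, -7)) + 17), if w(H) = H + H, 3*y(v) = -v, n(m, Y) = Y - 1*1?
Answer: 4303/3 ≈ 1434.3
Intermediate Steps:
n(m, Y) = -1 + Y (n(m, Y) = Y - 1 = -1 + Y)
y(v) = -v/3 (y(v) = (-v)/3 = -v/3)
w(H) = 2*H
(w(y(4)) + 113)*((4 + n(1, -7)) + 17) = (2*(-⅓*4) + 113)*((4 + (-1 - 7)) + 17) = (2*(-4/3) + 113)*((4 - 8) + 17) = (-8/3 + 113)*(-4 + 17) = (331/3)*13 = 4303/3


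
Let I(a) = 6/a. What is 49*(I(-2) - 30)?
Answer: -1617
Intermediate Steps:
49*(I(-2) - 30) = 49*(6/(-2) - 30) = 49*(6*(-1/2) - 30) = 49*(-3 - 30) = 49*(-33) = -1617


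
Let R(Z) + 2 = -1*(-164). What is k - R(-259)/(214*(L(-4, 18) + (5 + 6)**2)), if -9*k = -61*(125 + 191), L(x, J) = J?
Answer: 286691219/133857 ≈ 2141.8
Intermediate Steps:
R(Z) = 162 (R(Z) = -2 - 1*(-164) = -2 + 164 = 162)
k = 19276/9 (k = -(-61)*(125 + 191)/9 = -(-61)*316/9 = -1/9*(-19276) = 19276/9 ≈ 2141.8)
k - R(-259)/(214*(L(-4, 18) + (5 + 6)**2)) = 19276/9 - 162/(214*(18 + (5 + 6)**2)) = 19276/9 - 162/(214*(18 + 11**2)) = 19276/9 - 162/(214*(18 + 121)) = 19276/9 - 162/(214*139) = 19276/9 - 162/29746 = 19276/9 - 1*81/14873 = 19276/9 - 81/14873 = 286691219/133857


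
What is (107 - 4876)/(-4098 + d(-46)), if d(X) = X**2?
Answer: 4769/1982 ≈ 2.4062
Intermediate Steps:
(107 - 4876)/(-4098 + d(-46)) = (107 - 4876)/(-4098 + (-46)**2) = -4769/(-4098 + 2116) = -4769/(-1982) = -4769*(-1/1982) = 4769/1982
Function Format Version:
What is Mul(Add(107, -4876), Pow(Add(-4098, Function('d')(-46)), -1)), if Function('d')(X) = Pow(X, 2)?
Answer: Rational(4769, 1982) ≈ 2.4062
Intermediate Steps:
Mul(Add(107, -4876), Pow(Add(-4098, Function('d')(-46)), -1)) = Mul(Add(107, -4876), Pow(Add(-4098, Pow(-46, 2)), -1)) = Mul(-4769, Pow(Add(-4098, 2116), -1)) = Mul(-4769, Pow(-1982, -1)) = Mul(-4769, Rational(-1, 1982)) = Rational(4769, 1982)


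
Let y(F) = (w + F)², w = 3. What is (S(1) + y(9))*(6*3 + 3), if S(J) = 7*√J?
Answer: 3171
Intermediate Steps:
y(F) = (3 + F)²
(S(1) + y(9))*(6*3 + 3) = (7*√1 + (3 + 9)²)*(6*3 + 3) = (7*1 + 12²)*(18 + 3) = (7 + 144)*21 = 151*21 = 3171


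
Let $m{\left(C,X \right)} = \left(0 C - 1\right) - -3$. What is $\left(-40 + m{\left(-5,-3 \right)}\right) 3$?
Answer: $-114$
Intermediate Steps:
$m{\left(C,X \right)} = 2$ ($m{\left(C,X \right)} = \left(0 - 1\right) + 3 = -1 + 3 = 2$)
$\left(-40 + m{\left(-5,-3 \right)}\right) 3 = \left(-40 + 2\right) 3 = \left(-38\right) 3 = -114$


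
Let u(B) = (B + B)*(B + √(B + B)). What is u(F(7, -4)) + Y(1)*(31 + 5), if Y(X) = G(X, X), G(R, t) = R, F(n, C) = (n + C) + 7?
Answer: 236 + 40*√5 ≈ 325.44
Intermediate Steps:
F(n, C) = 7 + C + n (F(n, C) = (C + n) + 7 = 7 + C + n)
u(B) = 2*B*(B + √2*√B) (u(B) = (2*B)*(B + √(2*B)) = (2*B)*(B + √2*√B) = 2*B*(B + √2*√B))
Y(X) = X
u(F(7, -4)) + Y(1)*(31 + 5) = (2*(7 - 4 + 7)² + 2*√2*(7 - 4 + 7)^(3/2)) + 1*(31 + 5) = (2*10² + 2*√2*10^(3/2)) + 1*36 = (2*100 + 2*√2*(10*√10)) + 36 = (200 + 40*√5) + 36 = 236 + 40*√5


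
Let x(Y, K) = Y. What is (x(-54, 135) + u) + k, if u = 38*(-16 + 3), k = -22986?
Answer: -23534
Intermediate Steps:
u = -494 (u = 38*(-13) = -494)
(x(-54, 135) + u) + k = (-54 - 494) - 22986 = -548 - 22986 = -23534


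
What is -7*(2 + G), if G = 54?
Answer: -392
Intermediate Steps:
-7*(2 + G) = -7*(2 + 54) = -7*56 = -392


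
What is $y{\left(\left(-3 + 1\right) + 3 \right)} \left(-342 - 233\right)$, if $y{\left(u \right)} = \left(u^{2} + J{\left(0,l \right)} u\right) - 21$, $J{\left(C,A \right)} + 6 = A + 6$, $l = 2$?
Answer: $10350$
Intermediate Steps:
$J{\left(C,A \right)} = A$ ($J{\left(C,A \right)} = -6 + \left(A + 6\right) = -6 + \left(6 + A\right) = A$)
$y{\left(u \right)} = -21 + u^{2} + 2 u$ ($y{\left(u \right)} = \left(u^{2} + 2 u\right) - 21 = -21 + u^{2} + 2 u$)
$y{\left(\left(-3 + 1\right) + 3 \right)} \left(-342 - 233\right) = \left(-21 + \left(\left(-3 + 1\right) + 3\right)^{2} + 2 \left(\left(-3 + 1\right) + 3\right)\right) \left(-342 - 233\right) = \left(-21 + \left(-2 + 3\right)^{2} + 2 \left(-2 + 3\right)\right) \left(-575\right) = \left(-21 + 1^{2} + 2 \cdot 1\right) \left(-575\right) = \left(-21 + 1 + 2\right) \left(-575\right) = \left(-18\right) \left(-575\right) = 10350$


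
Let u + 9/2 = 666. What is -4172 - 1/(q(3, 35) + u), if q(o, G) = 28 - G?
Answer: -5461150/1309 ≈ -4172.0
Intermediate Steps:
u = 1323/2 (u = -9/2 + 666 = 1323/2 ≈ 661.50)
-4172 - 1/(q(3, 35) + u) = -4172 - 1/((28 - 1*35) + 1323/2) = -4172 - 1/((28 - 35) + 1323/2) = -4172 - 1/(-7 + 1323/2) = -4172 - 1/1309/2 = -4172 - 1*2/1309 = -4172 - 2/1309 = -5461150/1309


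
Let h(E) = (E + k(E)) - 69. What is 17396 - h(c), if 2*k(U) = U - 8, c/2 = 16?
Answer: 17421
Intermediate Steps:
c = 32 (c = 2*16 = 32)
k(U) = -4 + U/2 (k(U) = (U - 8)/2 = (-8 + U)/2 = -4 + U/2)
h(E) = -73 + 3*E/2 (h(E) = (E + (-4 + E/2)) - 69 = (-4 + 3*E/2) - 69 = -73 + 3*E/2)
17396 - h(c) = 17396 - (-73 + (3/2)*32) = 17396 - (-73 + 48) = 17396 - 1*(-25) = 17396 + 25 = 17421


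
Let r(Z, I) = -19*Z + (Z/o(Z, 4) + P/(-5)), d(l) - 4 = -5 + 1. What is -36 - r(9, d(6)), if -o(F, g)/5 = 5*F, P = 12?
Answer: 3436/25 ≈ 137.44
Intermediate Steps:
o(F, g) = -25*F
d(l) = 0 (d(l) = 4 + (-5 + 1) = 4 - 4 = 0)
r(Z, I) = -61/25 - 19*Z (r(Z, I) = -19*Z + (Z/((-25*Z)) + 12/(-5)) = -19*Z + (Z*(-1/(25*Z)) + 12*(-⅕)) = -19*Z + (-1/25 - 12/5) = -19*Z - 61/25 = -61/25 - 19*Z)
-36 - r(9, d(6)) = -36 - (-61/25 - 19*9) = -36 - (-61/25 - 171) = -36 - 1*(-4336/25) = -36 + 4336/25 = 3436/25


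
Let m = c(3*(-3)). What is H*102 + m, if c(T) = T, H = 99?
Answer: 10089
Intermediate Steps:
m = -9 (m = 3*(-3) = -9)
H*102 + m = 99*102 - 9 = 10098 - 9 = 10089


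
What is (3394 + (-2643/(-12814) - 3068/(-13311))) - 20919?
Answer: -2989114879525/170567154 ≈ -17525.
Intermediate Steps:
(3394 + (-2643/(-12814) - 3068/(-13311))) - 20919 = (3394 + (-2643*(-1/12814) - 3068*(-1/13311))) - 20919 = (3394 + (2643/12814 + 3068/13311)) - 20919 = (3394 + 74494325/170567154) - 20919 = 578979415001/170567154 - 20919 = -2989114879525/170567154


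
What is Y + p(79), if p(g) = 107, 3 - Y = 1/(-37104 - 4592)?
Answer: 4586561/41696 ≈ 110.00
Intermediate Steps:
Y = 125089/41696 (Y = 3 - 1/(-37104 - 4592) = 3 - 1/(-41696) = 3 - 1*(-1/41696) = 3 + 1/41696 = 125089/41696 ≈ 3.0000)
Y + p(79) = 125089/41696 + 107 = 4586561/41696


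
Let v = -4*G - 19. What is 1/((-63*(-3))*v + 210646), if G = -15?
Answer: 1/218395 ≈ 4.5789e-6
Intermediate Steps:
v = 41 (v = -4*(-15) - 19 = 60 - 19 = 41)
1/((-63*(-3))*v + 210646) = 1/(-63*(-3)*41 + 210646) = 1/(189*41 + 210646) = 1/(7749 + 210646) = 1/218395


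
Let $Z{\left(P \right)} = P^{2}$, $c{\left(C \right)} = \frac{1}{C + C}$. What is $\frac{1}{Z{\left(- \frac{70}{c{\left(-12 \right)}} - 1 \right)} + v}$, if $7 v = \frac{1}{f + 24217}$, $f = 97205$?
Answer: $\frac{849954}{2396055174115} \approx 3.5473 \cdot 10^{-7}$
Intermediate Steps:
$c{\left(C \right)} = \frac{1}{2 C}$
$v = \frac{1}{849954}$ ($v = \frac{1}{7 \left(97205 + 24217\right)} = \frac{1}{7 \cdot 121422} = \frac{1}{7} \cdot \frac{1}{121422} = \frac{1}{849954} \approx 1.1765 \cdot 10^{-6}$)
$\frac{1}{Z{\left(- \frac{70}{c{\left(-12 \right)}} - 1 \right)} + v} = \frac{1}{\left(- \frac{70}{\frac{1}{2} \frac{1}{-12}} - 1\right)^{2} + \frac{1}{849954}} = \frac{1}{\left(- \frac{70}{\frac{1}{2} \left(- \frac{1}{12}\right)} - 1\right)^{2} + \frac{1}{849954}} = \frac{1}{\left(- \frac{70}{- \frac{1}{24}} - 1\right)^{2} + \frac{1}{849954}} = \frac{1}{\left(\left(-70\right) \left(-24\right) - 1\right)^{2} + \frac{1}{849954}} = \frac{1}{\left(1680 - 1\right)^{2} + \frac{1}{849954}} = \frac{1}{1679^{2} + \frac{1}{849954}} = \frac{1}{2819041 + \frac{1}{849954}} = \frac{1}{\frac{2396055174115}{849954}} = \frac{849954}{2396055174115}$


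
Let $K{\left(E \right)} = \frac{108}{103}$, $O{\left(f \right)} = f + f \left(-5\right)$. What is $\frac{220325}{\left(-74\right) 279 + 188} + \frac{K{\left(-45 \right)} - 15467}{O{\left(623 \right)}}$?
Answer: $- \frac{11981344453}{2625538804} \approx -4.5634$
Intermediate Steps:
$O{\left(f \right)} = - 4 f$ ($O{\left(f \right)} = f - 5 f = - 4 f$)
$K{\left(E \right)} = \frac{108}{103}$ ($K{\left(E \right)} = 108 \cdot \frac{1}{103} = \frac{108}{103}$)
$\frac{220325}{\left(-74\right) 279 + 188} + \frac{K{\left(-45 \right)} - 15467}{O{\left(623 \right)}} = \frac{220325}{\left(-74\right) 279 + 188} + \frac{\frac{108}{103} - 15467}{\left(-4\right) 623} = \frac{220325}{-20646 + 188} - \frac{1592993}{103 \left(-2492\right)} = \frac{220325}{-20458} - - \frac{1592993}{256676} = 220325 \left(- \frac{1}{20458}\right) + \frac{1592993}{256676} = - \frac{220325}{20458} + \frac{1592993}{256676} = - \frac{11981344453}{2625538804}$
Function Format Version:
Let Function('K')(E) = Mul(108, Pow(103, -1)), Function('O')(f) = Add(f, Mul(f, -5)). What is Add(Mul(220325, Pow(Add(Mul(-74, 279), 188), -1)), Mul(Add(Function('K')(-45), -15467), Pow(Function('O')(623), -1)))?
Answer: Rational(-11981344453, 2625538804) ≈ -4.5634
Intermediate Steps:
Function('O')(f) = Mul(-4, f) (Function('O')(f) = Add(f, Mul(-5, f)) = Mul(-4, f))
Function('K')(E) = Rational(108, 103) (Function('K')(E) = Mul(108, Rational(1, 103)) = Rational(108, 103))
Add(Mul(220325, Pow(Add(Mul(-74, 279), 188), -1)), Mul(Add(Function('K')(-45), -15467), Pow(Function('O')(623), -1))) = Add(Mul(220325, Pow(Add(Mul(-74, 279), 188), -1)), Mul(Add(Rational(108, 103), -15467), Pow(Mul(-4, 623), -1))) = Add(Mul(220325, Pow(Add(-20646, 188), -1)), Mul(Rational(-1592993, 103), Pow(-2492, -1))) = Add(Mul(220325, Pow(-20458, -1)), Mul(Rational(-1592993, 103), Rational(-1, 2492))) = Add(Mul(220325, Rational(-1, 20458)), Rational(1592993, 256676)) = Add(Rational(-220325, 20458), Rational(1592993, 256676)) = Rational(-11981344453, 2625538804)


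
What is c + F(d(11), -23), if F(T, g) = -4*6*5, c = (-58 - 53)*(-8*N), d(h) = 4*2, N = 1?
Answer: 768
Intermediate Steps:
d(h) = 8
c = 888 (c = (-58 - 53)*(-8*1) = -111*(-8) = 888)
F(T, g) = -120 (F(T, g) = -24*5 = -120)
c + F(d(11), -23) = 888 - 120 = 768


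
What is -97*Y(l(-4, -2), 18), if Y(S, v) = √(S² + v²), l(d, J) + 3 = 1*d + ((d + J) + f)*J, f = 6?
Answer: -97*√373 ≈ -1873.4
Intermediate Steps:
l(d, J) = -3 + d + J*(6 + J + d) (l(d, J) = -3 + (1*d + ((d + J) + 6)*J) = -3 + (d + ((J + d) + 6)*J) = -3 + (d + (6 + J + d)*J) = -3 + (d + J*(6 + J + d)) = -3 + d + J*(6 + J + d))
-97*Y(l(-4, -2), 18) = -97*√((-3 - 4 + (-2)² + 6*(-2) - 2*(-4))² + 18²) = -97*√((-3 - 4 + 4 - 12 + 8)² + 324) = -97*√((-7)² + 324) = -97*√(49 + 324) = -97*√373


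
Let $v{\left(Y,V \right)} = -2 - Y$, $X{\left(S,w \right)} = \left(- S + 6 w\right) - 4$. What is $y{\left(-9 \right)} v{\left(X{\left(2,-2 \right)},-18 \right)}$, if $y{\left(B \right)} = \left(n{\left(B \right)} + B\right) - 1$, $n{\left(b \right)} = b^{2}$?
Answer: $1136$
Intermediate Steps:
$X{\left(S,w \right)} = -4 - S + 6 w$
$y{\left(B \right)} = -1 + B + B^{2}$ ($y{\left(B \right)} = \left(B^{2} + B\right) - 1 = \left(B + B^{2}\right) - 1 = -1 + B + B^{2}$)
$y{\left(-9 \right)} v{\left(X{\left(2,-2 \right)},-18 \right)} = \left(-1 - 9 + \left(-9\right)^{2}\right) \left(-2 - \left(-4 - 2 + 6 \left(-2\right)\right)\right) = \left(-1 - 9 + 81\right) \left(-2 - \left(-4 - 2 - 12\right)\right) = 71 \left(-2 - -18\right) = 71 \left(-2 + 18\right) = 71 \cdot 16 = 1136$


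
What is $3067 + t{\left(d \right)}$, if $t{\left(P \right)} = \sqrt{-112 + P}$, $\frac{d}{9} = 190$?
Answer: $3067 + \sqrt{1598} \approx 3107.0$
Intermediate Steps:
$d = 1710$ ($d = 9 \cdot 190 = 1710$)
$3067 + t{\left(d \right)} = 3067 + \sqrt{-112 + 1710} = 3067 + \sqrt{1598}$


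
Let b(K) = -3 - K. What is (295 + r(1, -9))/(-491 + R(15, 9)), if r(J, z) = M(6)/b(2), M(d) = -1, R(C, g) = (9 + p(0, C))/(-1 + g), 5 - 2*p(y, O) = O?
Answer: -328/545 ≈ -0.60184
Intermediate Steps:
p(y, O) = 5/2 - O/2
R(C, g) = (23/2 - C/2)/(-1 + g) (R(C, g) = (9 + (5/2 - C/2))/(-1 + g) = (23/2 - C/2)/(-1 + g))
r(J, z) = ⅕ (r(J, z) = -1/(-3 - 1*2) = -1/(-3 - 2) = -1/(-5) = -1*(-⅕) = ⅕)
(295 + r(1, -9))/(-491 + R(15, 9)) = (295 + ⅕)/(-491 + (23 - 1*15)/(2*(-1 + 9))) = 1476/(5*(-491 + (½)*(23 - 15)/8)) = 1476/(5*(-491 + (½)*(⅛)*8)) = 1476/(5*(-491 + ½)) = 1476/(5*(-981/2)) = (1476/5)*(-2/981) = -328/545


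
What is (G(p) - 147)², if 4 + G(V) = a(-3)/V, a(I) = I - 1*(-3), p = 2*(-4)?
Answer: 22801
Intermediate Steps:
p = -8
a(I) = 3 + I (a(I) = I + 3 = 3 + I)
G(V) = -4 (G(V) = -4 + (3 - 3)/V = -4 + 0/V = -4 + 0 = -4)
(G(p) - 147)² = (-4 - 147)² = (-151)² = 22801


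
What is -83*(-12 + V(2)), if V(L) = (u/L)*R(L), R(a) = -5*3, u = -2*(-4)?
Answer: 5976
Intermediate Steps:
u = 8
R(a) = -15
V(L) = -120/L (V(L) = (8/L)*(-15) = -120/L)
-83*(-12 + V(2)) = -83*(-12 - 120/2) = -83*(-12 - 120*1/2) = -83*(-12 - 60) = -83*(-72) = 5976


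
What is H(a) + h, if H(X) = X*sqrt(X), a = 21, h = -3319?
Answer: -3319 + 21*sqrt(21) ≈ -3222.8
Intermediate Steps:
H(X) = X**(3/2)
H(a) + h = 21**(3/2) - 3319 = 21*sqrt(21) - 3319 = -3319 + 21*sqrt(21)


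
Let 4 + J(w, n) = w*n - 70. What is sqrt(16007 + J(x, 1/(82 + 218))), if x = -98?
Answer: sqrt(14339406)/30 ≈ 126.22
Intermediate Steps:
J(w, n) = -74 + n*w (J(w, n) = -4 + (w*n - 70) = -4 + (n*w - 70) = -4 + (-70 + n*w) = -74 + n*w)
sqrt(16007 + J(x, 1/(82 + 218))) = sqrt(16007 + (-74 - 98/(82 + 218))) = sqrt(16007 + (-74 - 98/300)) = sqrt(16007 + (-74 + (1/300)*(-98))) = sqrt(16007 + (-74 - 49/150)) = sqrt(16007 - 11149/150) = sqrt(2389901/150) = sqrt(14339406)/30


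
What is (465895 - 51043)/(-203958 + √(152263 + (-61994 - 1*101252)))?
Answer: -28204128072/13866292249 - 138284*I*√10983/13866292249 ≈ -2.034 - 0.0010451*I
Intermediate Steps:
(465895 - 51043)/(-203958 + √(152263 + (-61994 - 1*101252))) = 414852/(-203958 + √(152263 + (-61994 - 101252))) = 414852/(-203958 + √(152263 - 163246)) = 414852/(-203958 + √(-10983)) = 414852/(-203958 + I*√10983)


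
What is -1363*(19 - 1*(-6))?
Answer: -34075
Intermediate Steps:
-1363*(19 - 1*(-6)) = -1363*(19 + 6) = -1363*25 = -34075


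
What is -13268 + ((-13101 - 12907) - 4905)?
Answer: -44181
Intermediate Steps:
-13268 + ((-13101 - 12907) - 4905) = -13268 + (-26008 - 4905) = -13268 - 30913 = -44181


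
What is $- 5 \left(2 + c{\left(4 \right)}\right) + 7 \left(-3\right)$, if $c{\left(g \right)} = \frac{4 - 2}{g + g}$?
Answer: $- \frac{129}{4} \approx -32.25$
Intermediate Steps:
$c{\left(g \right)} = \frac{1}{g}$ ($c{\left(g \right)} = \frac{2}{2 g} = 2 \frac{1}{2 g} = \frac{1}{g}$)
$- 5 \left(2 + c{\left(4 \right)}\right) + 7 \left(-3\right) = - 5 \left(2 + \frac{1}{4}\right) + 7 \left(-3\right) = - 5 \left(2 + \frac{1}{4}\right) - 21 = \left(-5\right) \frac{9}{4} - 21 = - \frac{45}{4} - 21 = - \frac{129}{4}$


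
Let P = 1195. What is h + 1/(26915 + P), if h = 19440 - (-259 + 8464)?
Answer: 315815851/28110 ≈ 11235.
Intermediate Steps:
h = 11235 (h = 19440 - 1*8205 = 19440 - 8205 = 11235)
h + 1/(26915 + P) = 11235 + 1/(26915 + 1195) = 11235 + 1/28110 = 315815851/28110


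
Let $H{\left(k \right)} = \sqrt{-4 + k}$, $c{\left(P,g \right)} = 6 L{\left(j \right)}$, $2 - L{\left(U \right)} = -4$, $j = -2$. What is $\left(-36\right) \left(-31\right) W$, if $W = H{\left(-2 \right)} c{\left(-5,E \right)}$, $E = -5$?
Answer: $40176 i \sqrt{6} \approx 98411.0 i$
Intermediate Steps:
$L{\left(U \right)} = 6$ ($L{\left(U \right)} = 2 - -4 = 2 + 4 = 6$)
$c{\left(P,g \right)} = 36$ ($c{\left(P,g \right)} = 6 \cdot 6 = 36$)
$W = 36 i \sqrt{6}$ ($W = \sqrt{-4 - 2} \cdot 36 = \sqrt{-6} \cdot 36 = i \sqrt{6} \cdot 36 = 36 i \sqrt{6} \approx 88.182 i$)
$\left(-36\right) \left(-31\right) W = \left(-36\right) \left(-31\right) 36 i \sqrt{6} = 1116 \cdot 36 i \sqrt{6} = 40176 i \sqrt{6}$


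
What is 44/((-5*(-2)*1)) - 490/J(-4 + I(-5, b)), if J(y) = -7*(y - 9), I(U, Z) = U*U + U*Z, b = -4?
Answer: 527/80 ≈ 6.5875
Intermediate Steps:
I(U, Z) = U**2 + U*Z
J(y) = 63 - 7*y (J(y) = -7*(-9 + y) = 63 - 7*y)
44/((-5*(-2)*1)) - 490/J(-4 + I(-5, b)) = 44/((-5*(-2)*1)) - 490/(63 - 7*(-4 - 5*(-5 - 4))) = 44/((10*1)) - 490/(63 - 7*(-4 - 5*(-9))) = 44/10 - 490/(63 - 7*(-4 + 45)) = 44*(1/10) - 490/(63 - 7*41) = 22/5 - 490/(63 - 287) = 22/5 - 490/(-224) = 22/5 - 490*(-1/224) = 22/5 + 35/16 = 527/80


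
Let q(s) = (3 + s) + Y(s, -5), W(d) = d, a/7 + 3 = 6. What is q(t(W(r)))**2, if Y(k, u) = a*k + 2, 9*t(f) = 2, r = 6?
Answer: 7921/81 ≈ 97.790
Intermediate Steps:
a = 21 (a = -21 + 7*6 = -21 + 42 = 21)
t(f) = 2/9 (t(f) = (1/9)*2 = 2/9)
Y(k, u) = 2 + 21*k (Y(k, u) = 21*k + 2 = 2 + 21*k)
q(s) = 5 + 22*s (q(s) = (3 + s) + (2 + 21*s) = 5 + 22*s)
q(t(W(r)))**2 = (5 + 22*(2/9))**2 = (5 + 44/9)**2 = (89/9)**2 = 7921/81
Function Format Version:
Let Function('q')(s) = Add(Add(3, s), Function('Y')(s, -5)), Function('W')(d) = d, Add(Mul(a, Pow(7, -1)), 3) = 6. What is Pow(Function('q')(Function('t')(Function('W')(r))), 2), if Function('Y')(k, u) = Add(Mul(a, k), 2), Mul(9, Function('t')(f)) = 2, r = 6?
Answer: Rational(7921, 81) ≈ 97.790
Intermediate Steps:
a = 21 (a = Add(-21, Mul(7, 6)) = Add(-21, 42) = 21)
Function('t')(f) = Rational(2, 9) (Function('t')(f) = Mul(Rational(1, 9), 2) = Rational(2, 9))
Function('Y')(k, u) = Add(2, Mul(21, k)) (Function('Y')(k, u) = Add(Mul(21, k), 2) = Add(2, Mul(21, k)))
Function('q')(s) = Add(5, Mul(22, s)) (Function('q')(s) = Add(Add(3, s), Add(2, Mul(21, s))) = Add(5, Mul(22, s)))
Pow(Function('q')(Function('t')(Function('W')(r))), 2) = Pow(Add(5, Mul(22, Rational(2, 9))), 2) = Pow(Add(5, Rational(44, 9)), 2) = Pow(Rational(89, 9), 2) = Rational(7921, 81)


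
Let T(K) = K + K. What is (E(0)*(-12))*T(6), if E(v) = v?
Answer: 0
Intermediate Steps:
T(K) = 2*K
(E(0)*(-12))*T(6) = (0*(-12))*(2*6) = 0*12 = 0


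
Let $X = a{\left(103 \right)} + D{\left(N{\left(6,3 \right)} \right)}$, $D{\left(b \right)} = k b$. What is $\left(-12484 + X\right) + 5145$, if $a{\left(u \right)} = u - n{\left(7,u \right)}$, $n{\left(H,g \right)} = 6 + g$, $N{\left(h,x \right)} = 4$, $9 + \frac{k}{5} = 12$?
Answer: $-7285$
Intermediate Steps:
$k = 15$ ($k = -45 + 5 \cdot 12 = -45 + 60 = 15$)
$D{\left(b \right)} = 15 b$
$a{\left(u \right)} = -6$ ($a{\left(u \right)} = u - \left(6 + u\right) = -6$)
$X = 54$ ($X = -6 + 15 \cdot 4 = -6 + 60 = 54$)
$\left(-12484 + X\right) + 5145 = \left(-12484 + 54\right) + 5145 = -12430 + 5145 = -7285$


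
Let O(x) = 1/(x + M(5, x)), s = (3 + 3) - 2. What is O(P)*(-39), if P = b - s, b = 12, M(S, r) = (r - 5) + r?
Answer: -39/19 ≈ -2.0526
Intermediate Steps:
M(S, r) = -5 + 2*r (M(S, r) = (-5 + r) + r = -5 + 2*r)
s = 4 (s = 6 - 2 = 4)
P = 8 (P = 12 - 1*4 = 12 - 4 = 8)
O(x) = 1/(-5 + 3*x) (O(x) = 1/(x + (-5 + 2*x)) = 1/(-5 + 3*x))
O(P)*(-39) = -39/(-5 + 3*8) = -39/(-5 + 24) = -39/19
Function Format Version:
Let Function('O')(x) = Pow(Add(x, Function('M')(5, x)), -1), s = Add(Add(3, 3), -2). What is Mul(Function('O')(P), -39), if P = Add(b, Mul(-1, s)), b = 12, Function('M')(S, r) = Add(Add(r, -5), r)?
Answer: Rational(-39, 19) ≈ -2.0526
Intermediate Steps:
Function('M')(S, r) = Add(-5, Mul(2, r)) (Function('M')(S, r) = Add(Add(-5, r), r) = Add(-5, Mul(2, r)))
s = 4 (s = Add(6, -2) = 4)
P = 8 (P = Add(12, Mul(-1, 4)) = Add(12, -4) = 8)
Function('O')(x) = Pow(Add(-5, Mul(3, x)), -1) (Function('O')(x) = Pow(Add(x, Add(-5, Mul(2, x))), -1) = Pow(Add(-5, Mul(3, x)), -1))
Mul(Function('O')(P), -39) = Mul(Pow(Add(-5, Mul(3, 8)), -1), -39) = Mul(Pow(Add(-5, 24), -1), -39) = Mul(Pow(19, -1), -39) = Mul(Rational(1, 19), -39) = Rational(-39, 19)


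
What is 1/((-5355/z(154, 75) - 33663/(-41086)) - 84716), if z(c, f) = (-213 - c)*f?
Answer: -75392810/6386900852653 ≈ -1.1804e-5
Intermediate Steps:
z(c, f) = f*(-213 - c)
1/((-5355/z(154, 75) - 33663/(-41086)) - 84716) = 1/((-5355*(-1/(75*(213 + 154))) - 33663/(-41086)) - 84716) = 1/((-5355/((-1*75*367)) - 33663*(-1/41086)) - 84716) = 1/((-5355/(-27525) + 33663/41086) - 84716) = 1/((-5355*(-1/27525) + 33663/41086) - 84716) = 1/((357/1835 + 33663/41086) - 84716) = 1/(76439307/75392810 - 84716) = 1/(-6386900852653/75392810) = -75392810/6386900852653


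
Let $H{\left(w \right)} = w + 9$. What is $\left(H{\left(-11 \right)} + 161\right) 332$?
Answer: $52788$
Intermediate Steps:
$H{\left(w \right)} = 9 + w$
$\left(H{\left(-11 \right)} + 161\right) 332 = \left(\left(9 - 11\right) + 161\right) 332 = \left(-2 + 161\right) 332 = 159 \cdot 332 = 52788$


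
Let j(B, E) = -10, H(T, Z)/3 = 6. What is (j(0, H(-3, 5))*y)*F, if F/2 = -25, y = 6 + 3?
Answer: 4500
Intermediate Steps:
H(T, Z) = 18 (H(T, Z) = 3*6 = 18)
y = 9
F = -50 (F = 2*(-25) = -50)
(j(0, H(-3, 5))*y)*F = -10*9*(-50) = -90*(-50) = 4500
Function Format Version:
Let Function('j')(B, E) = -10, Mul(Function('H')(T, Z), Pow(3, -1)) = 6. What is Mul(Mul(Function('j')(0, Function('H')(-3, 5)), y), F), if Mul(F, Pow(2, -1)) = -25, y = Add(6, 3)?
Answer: 4500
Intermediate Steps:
Function('H')(T, Z) = 18 (Function('H')(T, Z) = Mul(3, 6) = 18)
y = 9
F = -50 (F = Mul(2, -25) = -50)
Mul(Mul(Function('j')(0, Function('H')(-3, 5)), y), F) = Mul(Mul(-10, 9), -50) = Mul(-90, -50) = 4500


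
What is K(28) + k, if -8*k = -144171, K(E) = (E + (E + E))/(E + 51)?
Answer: 11390181/632 ≈ 18022.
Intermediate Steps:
K(E) = 3*E/(51 + E) (K(E) = (E + 2*E)/(51 + E) = (3*E)/(51 + E) = 3*E/(51 + E))
k = 144171/8 (k = -⅛*(-144171) = 144171/8 ≈ 18021.)
K(28) + k = 3*28/(51 + 28) + 144171/8 = 3*28/79 + 144171/8 = 3*28*(1/79) + 144171/8 = 84/79 + 144171/8 = 11390181/632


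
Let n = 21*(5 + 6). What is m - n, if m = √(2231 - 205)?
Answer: -231 + √2026 ≈ -185.99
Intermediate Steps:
n = 231 (n = 21*11 = 231)
m = √2026 ≈ 45.011
m - n = √2026 - 1*231 = √2026 - 231 = -231 + √2026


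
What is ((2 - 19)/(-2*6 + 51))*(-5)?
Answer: 85/39 ≈ 2.1795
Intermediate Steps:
((2 - 19)/(-2*6 + 51))*(-5) = -17/(-12 + 51)*(-5) = -17/39*(-5) = 85/39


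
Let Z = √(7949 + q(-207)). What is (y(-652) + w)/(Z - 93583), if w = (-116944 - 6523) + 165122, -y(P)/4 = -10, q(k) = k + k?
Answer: -3901943185/8757770354 - 41695*√7535/8757770354 ≈ -0.44595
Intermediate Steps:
q(k) = 2*k
y(P) = 40 (y(P) = -4*(-10) = 40)
Z = √7535 (Z = √(7949 + 2*(-207)) = √(7949 - 414) = √7535 ≈ 86.804)
w = 41655 (w = -123467 + 165122 = 41655)
(y(-652) + w)/(Z - 93583) = (40 + 41655)/(√7535 - 93583) = 41695/(-93583 + √7535)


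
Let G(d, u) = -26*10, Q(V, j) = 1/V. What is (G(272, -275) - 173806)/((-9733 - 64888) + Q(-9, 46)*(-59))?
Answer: 783297/335765 ≈ 2.3329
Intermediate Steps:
G(d, u) = -260
(G(272, -275) - 173806)/((-9733 - 64888) + Q(-9, 46)*(-59)) = (-260 - 173806)/((-9733 - 64888) - 59/(-9)) = -174066/(-74621 - ⅑*(-59)) = -174066/(-74621 + 59/9) = -174066/(-671530/9) = -174066*(-9/671530) = 783297/335765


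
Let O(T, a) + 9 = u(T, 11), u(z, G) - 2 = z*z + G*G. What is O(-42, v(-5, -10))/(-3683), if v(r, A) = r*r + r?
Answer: -1878/3683 ≈ -0.50991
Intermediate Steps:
u(z, G) = 2 + G**2 + z**2 (u(z, G) = 2 + (z*z + G*G) = 2 + (z**2 + G**2) = 2 + (G**2 + z**2) = 2 + G**2 + z**2)
v(r, A) = r + r**2 (v(r, A) = r**2 + r = r + r**2)
O(T, a) = 114 + T**2 (O(T, a) = -9 + (2 + 11**2 + T**2) = -9 + (2 + 121 + T**2) = -9 + (123 + T**2) = 114 + T**2)
O(-42, v(-5, -10))/(-3683) = (114 + (-42)**2)/(-3683) = (114 + 1764)*(-1/3683) = 1878*(-1/3683) = -1878/3683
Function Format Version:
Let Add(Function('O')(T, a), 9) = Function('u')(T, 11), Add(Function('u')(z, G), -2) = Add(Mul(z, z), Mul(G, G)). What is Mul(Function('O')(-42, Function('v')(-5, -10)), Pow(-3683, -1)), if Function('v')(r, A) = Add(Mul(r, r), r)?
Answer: Rational(-1878, 3683) ≈ -0.50991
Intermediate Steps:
Function('u')(z, G) = Add(2, Pow(G, 2), Pow(z, 2)) (Function('u')(z, G) = Add(2, Add(Mul(z, z), Mul(G, G))) = Add(2, Add(Pow(z, 2), Pow(G, 2))) = Add(2, Add(Pow(G, 2), Pow(z, 2))) = Add(2, Pow(G, 2), Pow(z, 2)))
Function('v')(r, A) = Add(r, Pow(r, 2)) (Function('v')(r, A) = Add(Pow(r, 2), r) = Add(r, Pow(r, 2)))
Function('O')(T, a) = Add(114, Pow(T, 2)) (Function('O')(T, a) = Add(-9, Add(2, Pow(11, 2), Pow(T, 2))) = Add(-9, Add(2, 121, Pow(T, 2))) = Add(-9, Add(123, Pow(T, 2))) = Add(114, Pow(T, 2)))
Mul(Function('O')(-42, Function('v')(-5, -10)), Pow(-3683, -1)) = Mul(Add(114, Pow(-42, 2)), Pow(-3683, -1)) = Mul(Add(114, 1764), Rational(-1, 3683)) = Mul(1878, Rational(-1, 3683)) = Rational(-1878, 3683)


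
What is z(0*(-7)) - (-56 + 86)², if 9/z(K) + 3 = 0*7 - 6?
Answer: -901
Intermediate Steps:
z(K) = -1 (z(K) = 9/(-3 + (0*7 - 6)) = 9/(-3 + (0 - 6)) = 9/(-3 - 6) = 9/(-9) = 9*(-⅑) = -1)
z(0*(-7)) - (-56 + 86)² = -1 - (-56 + 86)² = -1 - 1*30² = -1 - 1*900 = -1 - 900 = -901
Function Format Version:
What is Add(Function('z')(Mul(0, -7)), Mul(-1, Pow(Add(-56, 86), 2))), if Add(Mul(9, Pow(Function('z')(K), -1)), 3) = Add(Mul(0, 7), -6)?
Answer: -901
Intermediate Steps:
Function('z')(K) = -1 (Function('z')(K) = Mul(9, Pow(Add(-3, Add(Mul(0, 7), -6)), -1)) = Mul(9, Pow(Add(-3, Add(0, -6)), -1)) = Mul(9, Pow(Add(-3, -6), -1)) = Mul(9, Pow(-9, -1)) = Mul(9, Rational(-1, 9)) = -1)
Add(Function('z')(Mul(0, -7)), Mul(-1, Pow(Add(-56, 86), 2))) = Add(-1, Mul(-1, Pow(Add(-56, 86), 2))) = Add(-1, Mul(-1, Pow(30, 2))) = Add(-1, Mul(-1, 900)) = Add(-1, -900) = -901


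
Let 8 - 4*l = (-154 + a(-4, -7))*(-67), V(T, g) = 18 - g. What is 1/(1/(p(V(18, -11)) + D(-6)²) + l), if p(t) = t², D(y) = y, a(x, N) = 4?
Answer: -1754/4403415 ≈ -0.00039833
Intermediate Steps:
l = -5021/2 (l = 2 - (-154 + 4)*(-67)/4 = 2 - (-75)*(-67)/2 = 2 - ¼*10050 = 2 - 5025/2 = -5021/2 ≈ -2510.5)
1/(1/(p(V(18, -11)) + D(-6)²) + l) = 1/(1/((18 - 1*(-11))² + (-6)²) - 5021/2) = 1/(1/((18 + 11)² + 36) - 5021/2) = 1/(1/(29² + 36) - 5021/2) = 1/(1/(841 + 36) - 5021/2) = 1/(1/877 - 5021/2) = 1/(-4403415/1754) = -1754/4403415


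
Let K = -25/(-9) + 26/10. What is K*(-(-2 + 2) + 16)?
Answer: 3872/45 ≈ 86.044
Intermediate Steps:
K = 242/45 (K = -25*(-⅑) + 26*(⅒) = 25/9 + 13/5 = 242/45 ≈ 5.3778)
K*(-(-2 + 2) + 16) = 242*(-(-2 + 2) + 16)/45 = 242*(-1*0 + 16)/45 = 242*(0 + 16)/45 = (242/45)*16 = 3872/45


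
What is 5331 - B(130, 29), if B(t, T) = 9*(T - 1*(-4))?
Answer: 5034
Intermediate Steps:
B(t, T) = 36 + 9*T (B(t, T) = 9*(T + 4) = 9*(4 + T) = 36 + 9*T)
5331 - B(130, 29) = 5331 - (36 + 9*29) = 5331 - (36 + 261) = 5331 - 1*297 = 5331 - 297 = 5034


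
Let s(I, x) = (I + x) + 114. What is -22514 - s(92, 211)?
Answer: -22931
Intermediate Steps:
s(I, x) = 114 + I + x
-22514 - s(92, 211) = -22514 - (114 + 92 + 211) = -22514 - 1*417 = -22514 - 417 = -22931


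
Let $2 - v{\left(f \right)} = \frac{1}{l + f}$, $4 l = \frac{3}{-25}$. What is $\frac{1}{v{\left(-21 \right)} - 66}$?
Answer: $- \frac{2103}{134492} \approx -0.015637$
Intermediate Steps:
$l = - \frac{3}{100}$ ($l = \frac{3 \frac{1}{-25}}{4} = \frac{3 \left(- \frac{1}{25}\right)}{4} = \frac{1}{4} \left(- \frac{3}{25}\right) = - \frac{3}{100} \approx -0.03$)
$v{\left(f \right)} = 2 - \frac{1}{- \frac{3}{100} + f}$
$\frac{1}{v{\left(-21 \right)} - 66} = \frac{1}{\frac{2 \left(-53 + 100 \left(-21\right)\right)}{-3 + 100 \left(-21\right)} - 66} = \frac{1}{\frac{2 \left(-53 - 2100\right)}{-3 - 2100} - 66} = \frac{1}{2 \frac{1}{-2103} \left(-2153\right) - 66} = \frac{1}{2 \left(- \frac{1}{2103}\right) \left(-2153\right) - 66} = \frac{1}{\frac{4306}{2103} - 66} = \frac{1}{- \frac{134492}{2103}} = - \frac{2103}{134492}$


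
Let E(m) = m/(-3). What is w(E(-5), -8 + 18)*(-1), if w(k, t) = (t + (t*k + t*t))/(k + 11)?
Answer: -10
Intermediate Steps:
E(m) = -m/3 (E(m) = m*(-⅓) = -m/3)
w(k, t) = (t + t² + k*t)/(11 + k) (w(k, t) = (t + (k*t + t²))/(11 + k) = (t + (t² + k*t))/(11 + k) = (t + t² + k*t)/(11 + k))
w(E(-5), -8 + 18)*(-1) = ((-8 + 18)*(1 - ⅓*(-5) + (-8 + 18))/(11 - ⅓*(-5)))*(-1) = (10*(1 + 5/3 + 10)/(11 + 5/3))*(-1) = (10*(38/3)/(38/3))*(-1) = (10*(3/38)*(38/3))*(-1) = 10*(-1) = -10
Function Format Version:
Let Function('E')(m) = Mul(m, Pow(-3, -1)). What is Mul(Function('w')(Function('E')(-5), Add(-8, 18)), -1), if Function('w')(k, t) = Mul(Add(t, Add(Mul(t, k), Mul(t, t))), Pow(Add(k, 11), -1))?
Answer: -10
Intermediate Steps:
Function('E')(m) = Mul(Rational(-1, 3), m) (Function('E')(m) = Mul(m, Rational(-1, 3)) = Mul(Rational(-1, 3), m))
Function('w')(k, t) = Mul(Pow(Add(11, k), -1), Add(t, Pow(t, 2), Mul(k, t))) (Function('w')(k, t) = Mul(Add(t, Add(Mul(k, t), Pow(t, 2))), Pow(Add(11, k), -1)) = Mul(Add(t, Add(Pow(t, 2), Mul(k, t))), Pow(Add(11, k), -1)) = Mul(Add(t, Pow(t, 2), Mul(k, t)), Pow(Add(11, k), -1)) = Mul(Pow(Add(11, k), -1), Add(t, Pow(t, 2), Mul(k, t))))
Mul(Function('w')(Function('E')(-5), Add(-8, 18)), -1) = Mul(Mul(Add(-8, 18), Pow(Add(11, Mul(Rational(-1, 3), -5)), -1), Add(1, Mul(Rational(-1, 3), -5), Add(-8, 18))), -1) = Mul(Mul(10, Pow(Add(11, Rational(5, 3)), -1), Add(1, Rational(5, 3), 10)), -1) = Mul(Mul(10, Pow(Rational(38, 3), -1), Rational(38, 3)), -1) = Mul(Mul(10, Rational(3, 38), Rational(38, 3)), -1) = Mul(10, -1) = -10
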